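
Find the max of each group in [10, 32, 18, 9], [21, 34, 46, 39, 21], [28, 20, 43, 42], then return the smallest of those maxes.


Find max of each group:
  Group 1: [10, 32, 18, 9] -> max = 32
  Group 2: [21, 34, 46, 39, 21] -> max = 46
  Group 3: [28, 20, 43, 42] -> max = 43
Maxes: [32, 46, 43]
Minimum of maxes = 32
Final answer: 32


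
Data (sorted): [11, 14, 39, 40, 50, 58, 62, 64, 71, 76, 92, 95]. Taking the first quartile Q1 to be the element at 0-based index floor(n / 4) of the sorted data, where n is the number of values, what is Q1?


The list has n = 12 elements.
Q1 index = floor(12 / 4) = floor(3) = 3
Counting from index 0 in the sorted data, the element at index 3 is 40.
Final answer: 40


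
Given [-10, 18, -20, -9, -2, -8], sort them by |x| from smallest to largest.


Compute absolute values:
  |-10| = 10
  |18| = 18
  |-20| = 20
  |-9| = 9
  |-2| = 2
  |-8| = 8
Absolute values in increasing order: 2 < 8 < 9 < 10 < 18 < 20
Listing the original numbers in that order gives the answer.
Final answer: [-2, -8, -9, -10, 18, -20]


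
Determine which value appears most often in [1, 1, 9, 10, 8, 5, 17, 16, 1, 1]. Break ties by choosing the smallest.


Count the frequency of each value:
  1 appears 4 time(s)
  5 appears 1 time(s)
  8 appears 1 time(s)
  9 appears 1 time(s)
  10 appears 1 time(s)
  16 appears 1 time(s)
  17 appears 1 time(s)
Maximum frequency is 4.
Only 1 reaches that frequency, so it is the mode.
Final answer: 1


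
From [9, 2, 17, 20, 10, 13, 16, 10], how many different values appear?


List all unique values:
Distinct values: [2, 9, 10, 13, 16, 17, 20]
Count = 7
Final answer: 7


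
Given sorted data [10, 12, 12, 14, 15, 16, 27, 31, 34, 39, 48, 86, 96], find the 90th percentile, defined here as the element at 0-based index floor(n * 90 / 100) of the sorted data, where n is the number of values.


The dataset has n = 13 elements.
Index = floor(13 * 90 / 100) = floor(1170 / 100) = floor(11.7) = 11
Counting from index 0 in the sorted data, the element at index 11 is 86.
Final answer: 86


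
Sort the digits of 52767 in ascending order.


The number 52767 has digits: 5, 2, 7, 6, 7
Sorted: 2, 5, 6, 7, 7
Joining the sorted digits gives the result.
Final answer: 25677


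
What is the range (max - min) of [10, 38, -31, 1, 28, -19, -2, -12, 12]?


Maximum value: 38
Minimum value: -31
Range = 38 - (-31) = 69
Final answer: 69


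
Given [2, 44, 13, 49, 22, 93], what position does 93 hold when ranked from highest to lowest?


Sort descending: [93, 49, 44, 22, 13, 2]
Find 93 in the sorted list.
93 is at position 1.
Final answer: 1


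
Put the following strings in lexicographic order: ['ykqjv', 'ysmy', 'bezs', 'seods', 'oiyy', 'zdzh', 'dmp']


Compare strings character by character (the first differing letter decides):
  'bezs' < 'dmp' since 'b' < 'd' at position 1
  'dmp' < 'oiyy' since 'd' < 'o' at position 1
  'oiyy' < 'seods' since 'o' < 's' at position 1
  'seods' < 'ykqjv' since 's' < 'y' at position 1
  'ykqjv' < 'ysmy' since 'k' < 's' at position 2
  'ysmy' < 'zdzh' since 'y' < 'z' at position 1
Chaining these comparisons gives the alphabetical order.
Final answer: ['bezs', 'dmp', 'oiyy', 'seods', 'ykqjv', 'ysmy', 'zdzh']


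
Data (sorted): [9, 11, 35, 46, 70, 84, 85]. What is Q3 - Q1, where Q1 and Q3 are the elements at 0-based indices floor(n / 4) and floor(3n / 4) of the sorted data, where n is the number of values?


The data has n = 7 elements.
Q1 index = floor(7 / 4) = floor(1.75) = 1; Q3 index = floor(3 * 7 / 4) = floor(5.25) = 5
Q1 = element at index 1 = 11
Q3 = element at index 5 = 84
IQR = 84 - 11 = 73
Final answer: 73


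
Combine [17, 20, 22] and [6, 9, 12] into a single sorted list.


List A: [17, 20, 22]
List B: [6, 9, 12]
Repeatedly compare the front elements and take the smaller:
  17 vs 6 -> take 6
  17 vs 9 -> take 9
  17 vs 12 -> take 12
  B is exhausted; append the rest of A: [17, 20, 22]
Final answer: [6, 9, 12, 17, 20, 22]


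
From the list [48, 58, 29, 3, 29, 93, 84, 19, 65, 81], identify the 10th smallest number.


Sort ascending: [3, 19, 29, 29, 48, 58, 65, 81, 84, 93]
The 10th element (1-indexed) is at index 9.
Value = 93
Final answer: 93


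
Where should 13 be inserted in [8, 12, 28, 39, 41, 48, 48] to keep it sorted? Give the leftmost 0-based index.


List is sorted: [8, 12, 28, 39, 41, 48, 48]
We need the leftmost position where 13 can be inserted, i.e. the first index whose element is >= 13 (or the end of the list if none is).
Binary search with low=0, high=7 (0-based indices):
  low=0, high=7, mid=3: a[3]=39 >= 13, so high = 3
  low=0, high=3, mid=1: a[1]=12 < 13, so low = 2
  low=2, high=3, mid=2: a[2]=28 >= 13, so high = 2
Now low = high = 2, so the insertion index is 2.
Final answer: 2


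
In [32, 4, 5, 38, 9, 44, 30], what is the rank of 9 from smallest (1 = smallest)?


Sort ascending: [4, 5, 9, 30, 32, 38, 44]
Find 9 in the sorted list.
9 is at position 3 (1-indexed).
Final answer: 3


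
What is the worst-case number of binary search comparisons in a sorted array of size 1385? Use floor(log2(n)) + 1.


Binary search halves the search space each step.
Maximum comparisons = floor(log2(1385)) + 1
log2(1385) = 10.4357
floor(log2(1385)) = 10, so 10 + 1 = 11
Final answer: 11


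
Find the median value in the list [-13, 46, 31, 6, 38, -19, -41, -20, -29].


First, sort the list: [-41, -29, -20, -19, -13, 6, 31, 38, 46]
The list has 9 elements (odd count).
The middle index is 4 (0-based), and the element there is -13.
Final answer: -13


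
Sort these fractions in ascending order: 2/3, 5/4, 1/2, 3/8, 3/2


Convert to decimal for comparison:
  2/3 = 0.6667
  5/4 = 1.25
  1/2 = 0.5
  3/8 = 0.375
  3/2 = 1.5
Decimals in increasing order: 0.375 < 0.5 < 0.6667 < 1.25 < 1.5
Writing each back as its fraction gives the sorted order.
Final answer: 3/8, 1/2, 2/3, 5/4, 3/2


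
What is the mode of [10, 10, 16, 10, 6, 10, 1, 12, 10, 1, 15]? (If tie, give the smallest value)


Count the frequency of each value:
  1 appears 2 time(s)
  6 appears 1 time(s)
  10 appears 5 time(s)
  12 appears 1 time(s)
  15 appears 1 time(s)
  16 appears 1 time(s)
Maximum frequency is 5.
Only 10 reaches that frequency, so it is the mode.
Final answer: 10


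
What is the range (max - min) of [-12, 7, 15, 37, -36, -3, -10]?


Maximum value: 37
Minimum value: -36
Range = 37 - (-36) = 73
Final answer: 73


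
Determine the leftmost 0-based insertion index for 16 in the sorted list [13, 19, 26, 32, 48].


List is sorted: [13, 19, 26, 32, 48]
We need the leftmost position where 16 can be inserted, i.e. the first index whose element is >= 16 (or the end of the list if none is).
Binary search with low=0, high=5 (0-based indices):
  low=0, high=5, mid=2: a[2]=26 >= 16, so high = 2
  low=0, high=2, mid=1: a[1]=19 >= 16, so high = 1
  low=0, high=1, mid=0: a[0]=13 < 16, so low = 1
Now low = high = 1, so the insertion index is 1.
Final answer: 1


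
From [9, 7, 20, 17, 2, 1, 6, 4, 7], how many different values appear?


List all unique values:
Distinct values: [1, 2, 4, 6, 7, 9, 17, 20]
Count = 8
Final answer: 8


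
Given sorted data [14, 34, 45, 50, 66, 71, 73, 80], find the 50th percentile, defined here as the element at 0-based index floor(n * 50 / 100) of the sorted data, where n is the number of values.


The dataset has n = 8 elements.
Index = floor(8 * 50 / 100) = floor(400 / 100) = floor(4) = 4
Counting from index 0 in the sorted data, the element at index 4 is 66.
Final answer: 66


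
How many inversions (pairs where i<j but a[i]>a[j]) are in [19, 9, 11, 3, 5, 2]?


For each element, count the later elements that are smaller than it:
  19 (index 0): smaller elements after it = [9, 11, 3, 5, 2] -> 5
  9 (index 1): smaller elements after it = [3, 5, 2] -> 3
  11 (index 2): smaller elements after it = [3, 5, 2] -> 3
  3 (index 3): smaller elements after it = [2] -> 1
  5 (index 4): smaller elements after it = [2] -> 1
Total inversions = 5 + 3 + 3 + 1 + 1 = 13
Final answer: 13


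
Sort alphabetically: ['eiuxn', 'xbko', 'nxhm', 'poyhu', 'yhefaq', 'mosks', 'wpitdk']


Compare strings character by character (the first differing letter decides):
  'eiuxn' < 'mosks' since 'e' < 'm' at position 1
  'mosks' < 'nxhm' since 'm' < 'n' at position 1
  'nxhm' < 'poyhu' since 'n' < 'p' at position 1
  'poyhu' < 'wpitdk' since 'p' < 'w' at position 1
  'wpitdk' < 'xbko' since 'w' < 'x' at position 1
  'xbko' < 'yhefaq' since 'x' < 'y' at position 1
Chaining these comparisons gives the alphabetical order.
Final answer: ['eiuxn', 'mosks', 'nxhm', 'poyhu', 'wpitdk', 'xbko', 'yhefaq']


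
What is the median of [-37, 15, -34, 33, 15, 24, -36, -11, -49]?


First, sort the list: [-49, -37, -36, -34, -11, 15, 15, 24, 33]
The list has 9 elements (odd count).
The middle index is 4 (0-based), and the element there is -11.
Final answer: -11


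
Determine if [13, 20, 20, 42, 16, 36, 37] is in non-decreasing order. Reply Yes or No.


Check consecutive pairs:
  13 <= 20? True
  20 <= 20? True
  20 <= 42? True
  42 <= 16? False
  16 <= 36? True
  36 <= 37? True
1 consecutive pair(s) are out of order, so the list is not sorted.
Final answer: No


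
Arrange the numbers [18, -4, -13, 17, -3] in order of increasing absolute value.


Compute absolute values:
  |18| = 18
  |-4| = 4
  |-13| = 13
  |17| = 17
  |-3| = 3
Absolute values in increasing order: 3 < 4 < 13 < 17 < 18
Listing the original numbers in that order gives the answer.
Final answer: [-3, -4, -13, 17, 18]


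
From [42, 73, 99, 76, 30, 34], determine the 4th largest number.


Sort descending: [99, 76, 73, 42, 34, 30]
The 4th element (1-indexed) is at index 3.
Value = 42
Final answer: 42


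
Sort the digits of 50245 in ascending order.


The number 50245 has digits: 5, 0, 2, 4, 5
Sorted: 0, 2, 4, 5, 5
Joining the sorted digits gives the result.
Final answer: 02455


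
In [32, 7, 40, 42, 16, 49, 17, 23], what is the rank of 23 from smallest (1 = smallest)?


Sort ascending: [7, 16, 17, 23, 32, 40, 42, 49]
Find 23 in the sorted list.
23 is at position 4 (1-indexed).
Final answer: 4


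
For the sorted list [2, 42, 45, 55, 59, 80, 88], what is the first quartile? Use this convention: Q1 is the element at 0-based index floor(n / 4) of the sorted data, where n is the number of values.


The list has n = 7 elements.
Q1 index = floor(7 / 4) = floor(1.75) = 1
Counting from index 0 in the sorted data, the element at index 1 is 42.
Final answer: 42


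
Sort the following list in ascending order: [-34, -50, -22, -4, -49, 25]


Original list: [-34, -50, -22, -4, -49, 25]
Repeatedly take the smallest remaining element:
  Remaining [-34, -50, -22, -4, -49, 25] -> smallest is -50
  Remaining [-34, -22, -4, -49, 25] -> smallest is -49
  Remaining [-34, -22, -4, 25] -> smallest is -34
  Remaining [-22, -4, 25] -> smallest is -22
  Remaining [-4, 25] -> smallest is -4
  Remaining [25] -> smallest is 25
Collecting the picks in order gives the sorted list.
Final answer: [-50, -49, -34, -22, -4, 25]


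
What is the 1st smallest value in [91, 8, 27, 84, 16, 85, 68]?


Sort ascending: [8, 16, 27, 68, 84, 85, 91]
The 1st element (1-indexed) is at index 0.
Value = 8
Final answer: 8


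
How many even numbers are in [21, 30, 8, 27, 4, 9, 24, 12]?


Check each element:
  21 is odd
  30 is even
  8 is even
  27 is odd
  4 is even
  9 is odd
  24 is even
  12 is even
Evens: [30, 8, 4, 24, 12]
Count of evens = 5
Final answer: 5


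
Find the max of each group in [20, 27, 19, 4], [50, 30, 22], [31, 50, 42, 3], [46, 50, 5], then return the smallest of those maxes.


Find max of each group:
  Group 1: [20, 27, 19, 4] -> max = 27
  Group 2: [50, 30, 22] -> max = 50
  Group 3: [31, 50, 42, 3] -> max = 50
  Group 4: [46, 50, 5] -> max = 50
Maxes: [27, 50, 50, 50]
Minimum of maxes = 27
Final answer: 27


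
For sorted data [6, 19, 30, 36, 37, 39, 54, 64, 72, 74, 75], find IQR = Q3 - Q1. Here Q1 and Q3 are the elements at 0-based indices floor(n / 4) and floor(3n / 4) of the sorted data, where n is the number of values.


The data has n = 11 elements.
Q1 index = floor(11 / 4) = floor(2.75) = 2; Q3 index = floor(3 * 11 / 4) = floor(8.25) = 8
Q1 = element at index 2 = 30
Q3 = element at index 8 = 72
IQR = 72 - 30 = 42
Final answer: 42


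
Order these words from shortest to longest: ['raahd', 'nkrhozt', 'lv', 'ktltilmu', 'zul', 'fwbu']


Compute lengths:
  'raahd' has length 5
  'nkrhozt' has length 7
  'lv' has length 2
  'ktltilmu' has length 8
  'zul' has length 3
  'fwbu' has length 4
Lengths in increasing order: 2 < 3 < 4 < 5 < 7 < 8
Listing the words in that order gives the answer.
Final answer: ['lv', 'zul', 'fwbu', 'raahd', 'nkrhozt', 'ktltilmu']


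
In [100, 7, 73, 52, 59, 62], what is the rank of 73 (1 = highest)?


Sort descending: [100, 73, 62, 59, 52, 7]
Find 73 in the sorted list.
73 is at position 2.
Final answer: 2


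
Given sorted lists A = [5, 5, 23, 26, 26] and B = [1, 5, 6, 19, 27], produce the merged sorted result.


List A: [5, 5, 23, 26, 26]
List B: [1, 5, 6, 19, 27]
Repeatedly compare the front elements and take the smaller:
  5 vs 1 -> take 1
  5 vs 5 -> take 5
  5 vs 5 -> take 5
  23 vs 5 -> take 5
  23 vs 6 -> take 6
  23 vs 19 -> take 19
  23 vs 27 -> take 23
  26 vs 27 -> take 26
  26 vs 27 -> take 26
  A is exhausted; append the rest of B: [27]
Final answer: [1, 5, 5, 5, 6, 19, 23, 26, 26, 27]


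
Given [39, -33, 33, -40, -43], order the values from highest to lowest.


Original list: [39, -33, 33, -40, -43]
Repeatedly take the largest remaining element:
  Remaining [39, -33, 33, -40, -43] -> largest is 39
  Remaining [-33, 33, -40, -43] -> largest is 33
  Remaining [-33, -40, -43] -> largest is -33
  Remaining [-40, -43] -> largest is -40
  Remaining [-43] -> largest is -43
Collecting the picks in order gives the descending list.
Final answer: [39, 33, -33, -40, -43]


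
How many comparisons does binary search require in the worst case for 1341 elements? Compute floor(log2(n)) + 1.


Binary search halves the search space each step.
Maximum comparisons = floor(log2(1341)) + 1
log2(1341) = 10.3891
floor(log2(1341)) = 10, so 10 + 1 = 11
Final answer: 11


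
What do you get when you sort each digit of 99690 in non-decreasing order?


The number 99690 has digits: 9, 9, 6, 9, 0
Sorted: 0, 6, 9, 9, 9
Joining the sorted digits gives the result.
Final answer: 06999


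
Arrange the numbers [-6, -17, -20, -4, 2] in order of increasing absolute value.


Compute absolute values:
  |-6| = 6
  |-17| = 17
  |-20| = 20
  |-4| = 4
  |2| = 2
Absolute values in increasing order: 2 < 4 < 6 < 17 < 20
Listing the original numbers in that order gives the answer.
Final answer: [2, -4, -6, -17, -20]


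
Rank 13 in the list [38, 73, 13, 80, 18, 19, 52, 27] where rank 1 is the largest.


Sort descending: [80, 73, 52, 38, 27, 19, 18, 13]
Find 13 in the sorted list.
13 is at position 8.
Final answer: 8


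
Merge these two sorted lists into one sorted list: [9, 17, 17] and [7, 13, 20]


List A: [9, 17, 17]
List B: [7, 13, 20]
Repeatedly compare the front elements and take the smaller:
  9 vs 7 -> take 7
  9 vs 13 -> take 9
  17 vs 13 -> take 13
  17 vs 20 -> take 17
  17 vs 20 -> take 17
  A is exhausted; append the rest of B: [20]
Final answer: [7, 9, 13, 17, 17, 20]


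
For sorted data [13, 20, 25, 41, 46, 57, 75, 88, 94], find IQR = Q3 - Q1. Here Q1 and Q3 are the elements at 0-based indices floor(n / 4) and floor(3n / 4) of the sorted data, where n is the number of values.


The data has n = 9 elements.
Q1 index = floor(9 / 4) = floor(2.25) = 2; Q3 index = floor(3 * 9 / 4) = floor(6.75) = 6
Q1 = element at index 2 = 25
Q3 = element at index 6 = 75
IQR = 75 - 25 = 50
Final answer: 50


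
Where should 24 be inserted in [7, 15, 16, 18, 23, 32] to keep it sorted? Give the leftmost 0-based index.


List is sorted: [7, 15, 16, 18, 23, 32]
We need the leftmost position where 24 can be inserted, i.e. the first index whose element is >= 24 (or the end of the list if none is).
Binary search with low=0, high=6 (0-based indices):
  low=0, high=6, mid=3: a[3]=18 < 24, so low = 4
  low=4, high=6, mid=5: a[5]=32 >= 24, so high = 5
  low=4, high=5, mid=4: a[4]=23 < 24, so low = 5
Now low = high = 5, so the insertion index is 5.
Final answer: 5


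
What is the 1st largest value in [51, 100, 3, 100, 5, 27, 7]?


Sort descending: [100, 100, 51, 27, 7, 5, 3]
The 1st element (1-indexed) is at index 0.
Value = 100
Final answer: 100


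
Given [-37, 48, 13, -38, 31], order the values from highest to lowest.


Original list: [-37, 48, 13, -38, 31]
Repeatedly take the largest remaining element:
  Remaining [-37, 48, 13, -38, 31] -> largest is 48
  Remaining [-37, 13, -38, 31] -> largest is 31
  Remaining [-37, 13, -38] -> largest is 13
  Remaining [-37, -38] -> largest is -37
  Remaining [-38] -> largest is -38
Collecting the picks in order gives the descending list.
Final answer: [48, 31, 13, -37, -38]


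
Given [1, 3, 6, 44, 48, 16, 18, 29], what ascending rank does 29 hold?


Sort ascending: [1, 3, 6, 16, 18, 29, 44, 48]
Find 29 in the sorted list.
29 is at position 6 (1-indexed).
Final answer: 6


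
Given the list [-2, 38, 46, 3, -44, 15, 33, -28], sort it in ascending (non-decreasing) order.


Original list: [-2, 38, 46, 3, -44, 15, 33, -28]
Repeatedly take the smallest remaining element:
  Remaining [-2, 38, 46, 3, -44, 15, 33, -28] -> smallest is -44
  Remaining [-2, 38, 46, 3, 15, 33, -28] -> smallest is -28
  Remaining [-2, 38, 46, 3, 15, 33] -> smallest is -2
  Remaining [38, 46, 3, 15, 33] -> smallest is 3
  Remaining [38, 46, 15, 33] -> smallest is 15
  Remaining [38, 46, 33] -> smallest is 33
  Remaining [38, 46] -> smallest is 38
  Remaining [46] -> smallest is 46
Collecting the picks in order gives the sorted list.
Final answer: [-44, -28, -2, 3, 15, 33, 38, 46]


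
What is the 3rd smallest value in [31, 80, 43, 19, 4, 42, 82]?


Sort ascending: [4, 19, 31, 42, 43, 80, 82]
The 3rd element (1-indexed) is at index 2.
Value = 31
Final answer: 31


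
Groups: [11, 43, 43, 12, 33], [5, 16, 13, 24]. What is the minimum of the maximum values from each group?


Find max of each group:
  Group 1: [11, 43, 43, 12, 33] -> max = 43
  Group 2: [5, 16, 13, 24] -> max = 24
Maxes: [43, 24]
Minimum of maxes = 24
Final answer: 24


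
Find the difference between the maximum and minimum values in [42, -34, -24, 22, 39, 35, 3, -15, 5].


Maximum value: 42
Minimum value: -34
Range = 42 - (-34) = 76
Final answer: 76


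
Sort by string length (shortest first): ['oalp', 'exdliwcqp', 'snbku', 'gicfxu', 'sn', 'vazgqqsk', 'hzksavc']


Compute lengths:
  'oalp' has length 4
  'exdliwcqp' has length 9
  'snbku' has length 5
  'gicfxu' has length 6
  'sn' has length 2
  'vazgqqsk' has length 8
  'hzksavc' has length 7
Lengths in increasing order: 2 < 4 < 5 < 6 < 7 < 8 < 9
Listing the words in that order gives the answer.
Final answer: ['sn', 'oalp', 'snbku', 'gicfxu', 'hzksavc', 'vazgqqsk', 'exdliwcqp']


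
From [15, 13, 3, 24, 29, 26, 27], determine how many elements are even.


Check each element:
  15 is odd
  13 is odd
  3 is odd
  24 is even
  29 is odd
  26 is even
  27 is odd
Evens: [24, 26]
Count of evens = 2
Final answer: 2


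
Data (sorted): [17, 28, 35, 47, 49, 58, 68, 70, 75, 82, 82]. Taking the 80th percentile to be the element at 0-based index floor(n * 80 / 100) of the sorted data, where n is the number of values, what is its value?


The dataset has n = 11 elements.
Index = floor(11 * 80 / 100) = floor(880 / 100) = floor(8.8) = 8
Counting from index 0 in the sorted data, the element at index 8 is 75.
Final answer: 75


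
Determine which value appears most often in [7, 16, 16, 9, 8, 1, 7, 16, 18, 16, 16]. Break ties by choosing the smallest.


Count the frequency of each value:
  1 appears 1 time(s)
  7 appears 2 time(s)
  8 appears 1 time(s)
  9 appears 1 time(s)
  16 appears 5 time(s)
  18 appears 1 time(s)
Maximum frequency is 5.
Only 16 reaches that frequency, so it is the mode.
Final answer: 16


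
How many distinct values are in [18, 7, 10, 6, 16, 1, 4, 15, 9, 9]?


List all unique values:
Distinct values: [1, 4, 6, 7, 9, 10, 15, 16, 18]
Count = 9
Final answer: 9


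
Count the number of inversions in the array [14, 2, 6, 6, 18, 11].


For each element, count the later elements that are smaller than it:
  14 (index 0): smaller elements after it = [2, 6, 6, 11] -> 4
  2 (index 1): smaller elements after it = [] -> 0
  6 (index 2): smaller elements after it = [] -> 0
  6 (index 3): smaller elements after it = [] -> 0
  18 (index 4): smaller elements after it = [11] -> 1
Total inversions = 4 + 0 + 0 + 0 + 1 = 5
Final answer: 5


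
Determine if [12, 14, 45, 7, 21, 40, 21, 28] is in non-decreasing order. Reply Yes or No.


Check consecutive pairs:
  12 <= 14? True
  14 <= 45? True
  45 <= 7? False
  7 <= 21? True
  21 <= 40? True
  40 <= 21? False
  21 <= 28? True
2 consecutive pair(s) are out of order, so the list is not sorted.
Final answer: No


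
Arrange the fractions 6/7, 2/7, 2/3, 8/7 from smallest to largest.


Convert to decimal for comparison:
  6/7 = 0.8571
  2/7 = 0.2857
  2/3 = 0.6667
  8/7 = 1.1429
Decimals in increasing order: 0.2857 < 0.6667 < 0.8571 < 1.1429
Writing each back as its fraction gives the sorted order.
Final answer: 2/7, 2/3, 6/7, 8/7


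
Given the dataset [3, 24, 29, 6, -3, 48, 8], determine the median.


First, sort the list: [-3, 3, 6, 8, 24, 29, 48]
The list has 7 elements (odd count).
The middle index is 3 (0-based), and the element there is 8.
Final answer: 8


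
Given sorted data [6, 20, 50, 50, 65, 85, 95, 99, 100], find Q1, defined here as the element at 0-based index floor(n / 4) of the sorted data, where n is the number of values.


The list has n = 9 elements.
Q1 index = floor(9 / 4) = floor(2.25) = 2
Counting from index 0 in the sorted data, the element at index 2 is 50.
Final answer: 50


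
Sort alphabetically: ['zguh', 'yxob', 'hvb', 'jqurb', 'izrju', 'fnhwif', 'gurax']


Compare strings character by character (the first differing letter decides):
  'fnhwif' < 'gurax' since 'f' < 'g' at position 1
  'gurax' < 'hvb' since 'g' < 'h' at position 1
  'hvb' < 'izrju' since 'h' < 'i' at position 1
  'izrju' < 'jqurb' since 'i' < 'j' at position 1
  'jqurb' < 'yxob' since 'j' < 'y' at position 1
  'yxob' < 'zguh' since 'y' < 'z' at position 1
Chaining these comparisons gives the alphabetical order.
Final answer: ['fnhwif', 'gurax', 'hvb', 'izrju', 'jqurb', 'yxob', 'zguh']


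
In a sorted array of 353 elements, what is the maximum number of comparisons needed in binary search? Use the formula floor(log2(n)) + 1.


Binary search halves the search space each step.
Maximum comparisons = floor(log2(353)) + 1
log2(353) = 8.4635
floor(log2(353)) = 8, so 8 + 1 = 9
Final answer: 9


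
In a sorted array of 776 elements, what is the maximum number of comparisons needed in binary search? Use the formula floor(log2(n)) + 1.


Binary search halves the search space each step.
Maximum comparisons = floor(log2(776)) + 1
log2(776) = 9.5999
floor(log2(776)) = 9, so 9 + 1 = 10
Final answer: 10


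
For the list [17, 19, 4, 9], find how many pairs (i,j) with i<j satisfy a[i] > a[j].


For each element, count the later elements that are smaller than it:
  17 (index 0): smaller elements after it = [4, 9] -> 2
  19 (index 1): smaller elements after it = [4, 9] -> 2
  4 (index 2): smaller elements after it = [] -> 0
Total inversions = 2 + 2 + 0 = 4
Final answer: 4


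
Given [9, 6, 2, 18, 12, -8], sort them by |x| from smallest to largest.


Compute absolute values:
  |9| = 9
  |6| = 6
  |2| = 2
  |18| = 18
  |12| = 12
  |-8| = 8
Absolute values in increasing order: 2 < 6 < 8 < 9 < 12 < 18
Listing the original numbers in that order gives the answer.
Final answer: [2, 6, -8, 9, 12, 18]


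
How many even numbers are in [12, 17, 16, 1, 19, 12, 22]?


Check each element:
  12 is even
  17 is odd
  16 is even
  1 is odd
  19 is odd
  12 is even
  22 is even
Evens: [12, 16, 12, 22]
Count of evens = 4
Final answer: 4


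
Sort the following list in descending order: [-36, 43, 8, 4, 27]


Original list: [-36, 43, 8, 4, 27]
Repeatedly take the largest remaining element:
  Remaining [-36, 43, 8, 4, 27] -> largest is 43
  Remaining [-36, 8, 4, 27] -> largest is 27
  Remaining [-36, 8, 4] -> largest is 8
  Remaining [-36, 4] -> largest is 4
  Remaining [-36] -> largest is -36
Collecting the picks in order gives the descending list.
Final answer: [43, 27, 8, 4, -36]


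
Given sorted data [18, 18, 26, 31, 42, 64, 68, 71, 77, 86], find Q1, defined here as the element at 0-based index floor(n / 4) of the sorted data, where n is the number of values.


The list has n = 10 elements.
Q1 index = floor(10 / 4) = floor(2.5) = 2
Counting from index 0 in the sorted data, the element at index 2 is 26.
Final answer: 26


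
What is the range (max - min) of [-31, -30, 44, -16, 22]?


Maximum value: 44
Minimum value: -31
Range = 44 - (-31) = 75
Final answer: 75


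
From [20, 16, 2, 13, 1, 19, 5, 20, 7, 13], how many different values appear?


List all unique values:
Distinct values: [1, 2, 5, 7, 13, 16, 19, 20]
Count = 8
Final answer: 8


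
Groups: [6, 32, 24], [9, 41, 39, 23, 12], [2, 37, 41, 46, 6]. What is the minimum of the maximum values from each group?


Find max of each group:
  Group 1: [6, 32, 24] -> max = 32
  Group 2: [9, 41, 39, 23, 12] -> max = 41
  Group 3: [2, 37, 41, 46, 6] -> max = 46
Maxes: [32, 41, 46]
Minimum of maxes = 32
Final answer: 32


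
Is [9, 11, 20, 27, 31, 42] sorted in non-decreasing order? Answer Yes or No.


Check consecutive pairs:
  9 <= 11? True
  11 <= 20? True
  20 <= 27? True
  27 <= 31? True
  31 <= 42? True
Every consecutive pair is in order, so the list is non-decreasing.
Final answer: Yes


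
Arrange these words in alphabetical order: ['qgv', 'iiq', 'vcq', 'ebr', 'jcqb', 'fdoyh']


Compare strings character by character (the first differing letter decides):
  'ebr' < 'fdoyh' since 'e' < 'f' at position 1
  'fdoyh' < 'iiq' since 'f' < 'i' at position 1
  'iiq' < 'jcqb' since 'i' < 'j' at position 1
  'jcqb' < 'qgv' since 'j' < 'q' at position 1
  'qgv' < 'vcq' since 'q' < 'v' at position 1
Chaining these comparisons gives the alphabetical order.
Final answer: ['ebr', 'fdoyh', 'iiq', 'jcqb', 'qgv', 'vcq']


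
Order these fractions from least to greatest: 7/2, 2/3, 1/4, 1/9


Convert to decimal for comparison:
  7/2 = 3.5
  2/3 = 0.6667
  1/4 = 0.25
  1/9 = 0.1111
Decimals in increasing order: 0.1111 < 0.25 < 0.6667 < 3.5
Writing each back as its fraction gives the sorted order.
Final answer: 1/9, 1/4, 2/3, 7/2


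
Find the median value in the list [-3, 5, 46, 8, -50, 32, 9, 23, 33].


First, sort the list: [-50, -3, 5, 8, 9, 23, 32, 33, 46]
The list has 9 elements (odd count).
The middle index is 4 (0-based), and the element there is 9.
Final answer: 9


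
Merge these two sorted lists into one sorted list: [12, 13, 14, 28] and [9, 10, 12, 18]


List A: [12, 13, 14, 28]
List B: [9, 10, 12, 18]
Repeatedly compare the front elements and take the smaller:
  12 vs 9 -> take 9
  12 vs 10 -> take 10
  12 vs 12 -> take 12
  13 vs 12 -> take 12
  13 vs 18 -> take 13
  14 vs 18 -> take 14
  28 vs 18 -> take 18
  B is exhausted; append the rest of A: [28]
Final answer: [9, 10, 12, 12, 13, 14, 18, 28]


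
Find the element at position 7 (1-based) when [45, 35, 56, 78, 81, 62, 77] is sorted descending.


Sort descending: [81, 78, 77, 62, 56, 45, 35]
The 7th element (1-indexed) is at index 6.
Value = 35
Final answer: 35


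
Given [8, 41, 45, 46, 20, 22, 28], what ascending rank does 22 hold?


Sort ascending: [8, 20, 22, 28, 41, 45, 46]
Find 22 in the sorted list.
22 is at position 3 (1-indexed).
Final answer: 3


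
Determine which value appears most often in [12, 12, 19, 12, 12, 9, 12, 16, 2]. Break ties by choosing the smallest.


Count the frequency of each value:
  2 appears 1 time(s)
  9 appears 1 time(s)
  12 appears 5 time(s)
  16 appears 1 time(s)
  19 appears 1 time(s)
Maximum frequency is 5.
Only 12 reaches that frequency, so it is the mode.
Final answer: 12


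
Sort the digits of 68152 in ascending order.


The number 68152 has digits: 6, 8, 1, 5, 2
Sorted: 1, 2, 5, 6, 8
Joining the sorted digits gives the result.
Final answer: 12568


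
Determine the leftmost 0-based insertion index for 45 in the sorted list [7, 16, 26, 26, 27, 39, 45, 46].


List is sorted: [7, 16, 26, 26, 27, 39, 45, 46]
We need the leftmost position where 45 can be inserted, i.e. the first index whose element is >= 45 (or the end of the list if none is).
Binary search with low=0, high=8 (0-based indices):
  low=0, high=8, mid=4: a[4]=27 < 45, so low = 5
  low=5, high=8, mid=6: a[6]=45 >= 45, so high = 6
  low=5, high=6, mid=5: a[5]=39 < 45, so low = 6
Now low = high = 6, so the insertion index is 6.
Final answer: 6


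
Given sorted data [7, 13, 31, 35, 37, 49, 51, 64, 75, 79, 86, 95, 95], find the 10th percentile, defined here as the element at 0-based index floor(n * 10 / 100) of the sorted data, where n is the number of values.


The dataset has n = 13 elements.
Index = floor(13 * 10 / 100) = floor(130 / 100) = floor(1.3) = 1
Counting from index 0 in the sorted data, the element at index 1 is 13.
Final answer: 13


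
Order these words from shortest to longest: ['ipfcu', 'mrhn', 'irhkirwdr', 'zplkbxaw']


Compute lengths:
  'ipfcu' has length 5
  'mrhn' has length 4
  'irhkirwdr' has length 9
  'zplkbxaw' has length 8
Lengths in increasing order: 4 < 5 < 8 < 9
Listing the words in that order gives the answer.
Final answer: ['mrhn', 'ipfcu', 'zplkbxaw', 'irhkirwdr']


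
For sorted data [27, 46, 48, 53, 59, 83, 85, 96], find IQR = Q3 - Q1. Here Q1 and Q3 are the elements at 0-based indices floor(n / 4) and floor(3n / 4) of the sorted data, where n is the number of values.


The data has n = 8 elements.
Q1 index = floor(8 / 4) = floor(2) = 2; Q3 index = floor(3 * 8 / 4) = floor(6) = 6
Q1 = element at index 2 = 48
Q3 = element at index 6 = 85
IQR = 85 - 48 = 37
Final answer: 37


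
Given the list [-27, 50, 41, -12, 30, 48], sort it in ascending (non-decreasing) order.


Original list: [-27, 50, 41, -12, 30, 48]
Repeatedly take the smallest remaining element:
  Remaining [-27, 50, 41, -12, 30, 48] -> smallest is -27
  Remaining [50, 41, -12, 30, 48] -> smallest is -12
  Remaining [50, 41, 30, 48] -> smallest is 30
  Remaining [50, 41, 48] -> smallest is 41
  Remaining [50, 48] -> smallest is 48
  Remaining [50] -> smallest is 50
Collecting the picks in order gives the sorted list.
Final answer: [-27, -12, 30, 41, 48, 50]


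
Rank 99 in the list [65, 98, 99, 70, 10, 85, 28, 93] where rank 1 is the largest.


Sort descending: [99, 98, 93, 85, 70, 65, 28, 10]
Find 99 in the sorted list.
99 is at position 1.
Final answer: 1


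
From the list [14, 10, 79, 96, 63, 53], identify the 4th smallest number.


Sort ascending: [10, 14, 53, 63, 79, 96]
The 4th element (1-indexed) is at index 3.
Value = 63
Final answer: 63


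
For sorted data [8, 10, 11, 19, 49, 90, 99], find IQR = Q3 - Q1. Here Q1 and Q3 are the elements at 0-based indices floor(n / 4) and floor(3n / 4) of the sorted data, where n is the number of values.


The data has n = 7 elements.
Q1 index = floor(7 / 4) = floor(1.75) = 1; Q3 index = floor(3 * 7 / 4) = floor(5.25) = 5
Q1 = element at index 1 = 10
Q3 = element at index 5 = 90
IQR = 90 - 10 = 80
Final answer: 80


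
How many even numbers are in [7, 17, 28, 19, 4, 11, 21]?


Check each element:
  7 is odd
  17 is odd
  28 is even
  19 is odd
  4 is even
  11 is odd
  21 is odd
Evens: [28, 4]
Count of evens = 2
Final answer: 2


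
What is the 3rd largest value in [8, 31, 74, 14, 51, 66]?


Sort descending: [74, 66, 51, 31, 14, 8]
The 3rd element (1-indexed) is at index 2.
Value = 51
Final answer: 51


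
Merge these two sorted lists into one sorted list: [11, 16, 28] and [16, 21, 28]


List A: [11, 16, 28]
List B: [16, 21, 28]
Repeatedly compare the front elements and take the smaller:
  11 vs 16 -> take 11
  16 vs 16 -> take 16
  28 vs 16 -> take 16
  28 vs 21 -> take 21
  28 vs 28 -> take 28
  A is exhausted; append the rest of B: [28]
Final answer: [11, 16, 16, 21, 28, 28]


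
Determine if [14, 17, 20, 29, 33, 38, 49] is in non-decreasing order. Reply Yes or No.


Check consecutive pairs:
  14 <= 17? True
  17 <= 20? True
  20 <= 29? True
  29 <= 33? True
  33 <= 38? True
  38 <= 49? True
Every consecutive pair is in order, so the list is non-decreasing.
Final answer: Yes


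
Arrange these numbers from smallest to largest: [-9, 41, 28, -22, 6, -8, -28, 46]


Original list: [-9, 41, 28, -22, 6, -8, -28, 46]
Repeatedly take the smallest remaining element:
  Remaining [-9, 41, 28, -22, 6, -8, -28, 46] -> smallest is -28
  Remaining [-9, 41, 28, -22, 6, -8, 46] -> smallest is -22
  Remaining [-9, 41, 28, 6, -8, 46] -> smallest is -9
  Remaining [41, 28, 6, -8, 46] -> smallest is -8
  Remaining [41, 28, 6, 46] -> smallest is 6
  Remaining [41, 28, 46] -> smallest is 28
  Remaining [41, 46] -> smallest is 41
  Remaining [46] -> smallest is 46
Collecting the picks in order gives the sorted list.
Final answer: [-28, -22, -9, -8, 6, 28, 41, 46]


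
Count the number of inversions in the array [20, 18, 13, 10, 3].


For each element, count the later elements that are smaller than it:
  20 (index 0): smaller elements after it = [18, 13, 10, 3] -> 4
  18 (index 1): smaller elements after it = [13, 10, 3] -> 3
  13 (index 2): smaller elements after it = [10, 3] -> 2
  10 (index 3): smaller elements after it = [3] -> 1
Total inversions = 4 + 3 + 2 + 1 = 10
Final answer: 10


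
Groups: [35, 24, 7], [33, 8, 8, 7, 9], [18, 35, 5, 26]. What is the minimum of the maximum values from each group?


Find max of each group:
  Group 1: [35, 24, 7] -> max = 35
  Group 2: [33, 8, 8, 7, 9] -> max = 33
  Group 3: [18, 35, 5, 26] -> max = 35
Maxes: [35, 33, 35]
Minimum of maxes = 33
Final answer: 33


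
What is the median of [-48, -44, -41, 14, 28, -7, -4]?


First, sort the list: [-48, -44, -41, -7, -4, 14, 28]
The list has 7 elements (odd count).
The middle index is 3 (0-based), and the element there is -7.
Final answer: -7


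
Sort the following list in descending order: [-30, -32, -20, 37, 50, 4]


Original list: [-30, -32, -20, 37, 50, 4]
Repeatedly take the largest remaining element:
  Remaining [-30, -32, -20, 37, 50, 4] -> largest is 50
  Remaining [-30, -32, -20, 37, 4] -> largest is 37
  Remaining [-30, -32, -20, 4] -> largest is 4
  Remaining [-30, -32, -20] -> largest is -20
  Remaining [-30, -32] -> largest is -30
  Remaining [-32] -> largest is -32
Collecting the picks in order gives the descending list.
Final answer: [50, 37, 4, -20, -30, -32]


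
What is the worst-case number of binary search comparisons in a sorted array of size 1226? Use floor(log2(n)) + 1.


Binary search halves the search space each step.
Maximum comparisons = floor(log2(1226)) + 1
log2(1226) = 10.2597
floor(log2(1226)) = 10, so 10 + 1 = 11
Final answer: 11


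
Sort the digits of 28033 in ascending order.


The number 28033 has digits: 2, 8, 0, 3, 3
Sorted: 0, 2, 3, 3, 8
Joining the sorted digits gives the result.
Final answer: 02338


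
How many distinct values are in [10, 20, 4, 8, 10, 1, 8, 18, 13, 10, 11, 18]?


List all unique values:
Distinct values: [1, 4, 8, 10, 11, 13, 18, 20]
Count = 8
Final answer: 8


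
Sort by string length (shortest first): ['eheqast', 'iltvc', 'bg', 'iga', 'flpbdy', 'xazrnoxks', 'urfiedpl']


Compute lengths:
  'eheqast' has length 7
  'iltvc' has length 5
  'bg' has length 2
  'iga' has length 3
  'flpbdy' has length 6
  'xazrnoxks' has length 9
  'urfiedpl' has length 8
Lengths in increasing order: 2 < 3 < 5 < 6 < 7 < 8 < 9
Listing the words in that order gives the answer.
Final answer: ['bg', 'iga', 'iltvc', 'flpbdy', 'eheqast', 'urfiedpl', 'xazrnoxks']


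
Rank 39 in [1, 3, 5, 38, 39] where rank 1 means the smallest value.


Sort ascending: [1, 3, 5, 38, 39]
Find 39 in the sorted list.
39 is at position 5 (1-indexed).
Final answer: 5


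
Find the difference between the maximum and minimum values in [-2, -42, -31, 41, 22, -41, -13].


Maximum value: 41
Minimum value: -42
Range = 41 - (-42) = 83
Final answer: 83


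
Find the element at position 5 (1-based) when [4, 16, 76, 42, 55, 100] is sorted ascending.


Sort ascending: [4, 16, 42, 55, 76, 100]
The 5th element (1-indexed) is at index 4.
Value = 76
Final answer: 76


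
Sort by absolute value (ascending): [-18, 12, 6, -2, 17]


Compute absolute values:
  |-18| = 18
  |12| = 12
  |6| = 6
  |-2| = 2
  |17| = 17
Absolute values in increasing order: 2 < 6 < 12 < 17 < 18
Listing the original numbers in that order gives the answer.
Final answer: [-2, 6, 12, 17, -18]


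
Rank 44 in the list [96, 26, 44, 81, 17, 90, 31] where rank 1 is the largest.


Sort descending: [96, 90, 81, 44, 31, 26, 17]
Find 44 in the sorted list.
44 is at position 4.
Final answer: 4


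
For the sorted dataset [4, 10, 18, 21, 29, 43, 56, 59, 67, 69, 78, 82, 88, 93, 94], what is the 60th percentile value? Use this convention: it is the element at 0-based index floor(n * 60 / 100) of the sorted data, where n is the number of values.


The dataset has n = 15 elements.
Index = floor(15 * 60 / 100) = floor(900 / 100) = floor(9) = 9
Counting from index 0 in the sorted data, the element at index 9 is 69.
Final answer: 69


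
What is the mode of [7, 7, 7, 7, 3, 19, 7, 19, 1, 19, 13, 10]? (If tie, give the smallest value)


Count the frequency of each value:
  1 appears 1 time(s)
  3 appears 1 time(s)
  7 appears 5 time(s)
  10 appears 1 time(s)
  13 appears 1 time(s)
  19 appears 3 time(s)
Maximum frequency is 5.
Only 7 reaches that frequency, so it is the mode.
Final answer: 7


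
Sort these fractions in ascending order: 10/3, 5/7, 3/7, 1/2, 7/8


Convert to decimal for comparison:
  10/3 = 3.3333
  5/7 = 0.7143
  3/7 = 0.4286
  1/2 = 0.5
  7/8 = 0.875
Decimals in increasing order: 0.4286 < 0.5 < 0.7143 < 0.875 < 3.3333
Writing each back as its fraction gives the sorted order.
Final answer: 3/7, 1/2, 5/7, 7/8, 10/3


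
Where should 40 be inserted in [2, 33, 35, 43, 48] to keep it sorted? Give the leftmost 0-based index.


List is sorted: [2, 33, 35, 43, 48]
We need the leftmost position where 40 can be inserted, i.e. the first index whose element is >= 40 (or the end of the list if none is).
Binary search with low=0, high=5 (0-based indices):
  low=0, high=5, mid=2: a[2]=35 < 40, so low = 3
  low=3, high=5, mid=4: a[4]=48 >= 40, so high = 4
  low=3, high=4, mid=3: a[3]=43 >= 40, so high = 3
Now low = high = 3, so the insertion index is 3.
Final answer: 3


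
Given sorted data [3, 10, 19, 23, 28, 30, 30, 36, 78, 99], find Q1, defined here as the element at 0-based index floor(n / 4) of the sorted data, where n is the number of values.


The list has n = 10 elements.
Q1 index = floor(10 / 4) = floor(2.5) = 2
Counting from index 0 in the sorted data, the element at index 2 is 19.
Final answer: 19


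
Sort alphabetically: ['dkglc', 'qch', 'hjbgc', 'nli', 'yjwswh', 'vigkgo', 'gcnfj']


Compare strings character by character (the first differing letter decides):
  'dkglc' < 'gcnfj' since 'd' < 'g' at position 1
  'gcnfj' < 'hjbgc' since 'g' < 'h' at position 1
  'hjbgc' < 'nli' since 'h' < 'n' at position 1
  'nli' < 'qch' since 'n' < 'q' at position 1
  'qch' < 'vigkgo' since 'q' < 'v' at position 1
  'vigkgo' < 'yjwswh' since 'v' < 'y' at position 1
Chaining these comparisons gives the alphabetical order.
Final answer: ['dkglc', 'gcnfj', 'hjbgc', 'nli', 'qch', 'vigkgo', 'yjwswh']


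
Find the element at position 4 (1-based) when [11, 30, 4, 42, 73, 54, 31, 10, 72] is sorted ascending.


Sort ascending: [4, 10, 11, 30, 31, 42, 54, 72, 73]
The 4th element (1-indexed) is at index 3.
Value = 30
Final answer: 30
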